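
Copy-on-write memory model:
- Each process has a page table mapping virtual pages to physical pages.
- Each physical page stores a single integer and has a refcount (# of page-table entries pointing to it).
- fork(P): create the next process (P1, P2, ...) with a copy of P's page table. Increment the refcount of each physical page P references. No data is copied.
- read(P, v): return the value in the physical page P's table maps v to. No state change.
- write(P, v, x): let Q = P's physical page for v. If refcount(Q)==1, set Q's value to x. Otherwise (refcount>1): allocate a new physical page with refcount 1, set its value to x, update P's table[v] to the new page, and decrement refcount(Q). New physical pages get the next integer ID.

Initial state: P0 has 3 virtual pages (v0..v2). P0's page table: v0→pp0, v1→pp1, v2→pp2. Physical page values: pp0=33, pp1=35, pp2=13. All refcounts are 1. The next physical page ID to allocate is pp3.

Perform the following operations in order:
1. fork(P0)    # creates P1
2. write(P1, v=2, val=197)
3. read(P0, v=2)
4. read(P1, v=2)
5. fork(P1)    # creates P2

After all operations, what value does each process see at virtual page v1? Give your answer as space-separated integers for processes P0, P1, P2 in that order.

Op 1: fork(P0) -> P1. 3 ppages; refcounts: pp0:2 pp1:2 pp2:2
Op 2: write(P1, v2, 197). refcount(pp2)=2>1 -> COPY to pp3. 4 ppages; refcounts: pp0:2 pp1:2 pp2:1 pp3:1
Op 3: read(P0, v2) -> 13. No state change.
Op 4: read(P1, v2) -> 197. No state change.
Op 5: fork(P1) -> P2. 4 ppages; refcounts: pp0:3 pp1:3 pp2:1 pp3:2
P0: v1 -> pp1 = 35
P1: v1 -> pp1 = 35
P2: v1 -> pp1 = 35

Answer: 35 35 35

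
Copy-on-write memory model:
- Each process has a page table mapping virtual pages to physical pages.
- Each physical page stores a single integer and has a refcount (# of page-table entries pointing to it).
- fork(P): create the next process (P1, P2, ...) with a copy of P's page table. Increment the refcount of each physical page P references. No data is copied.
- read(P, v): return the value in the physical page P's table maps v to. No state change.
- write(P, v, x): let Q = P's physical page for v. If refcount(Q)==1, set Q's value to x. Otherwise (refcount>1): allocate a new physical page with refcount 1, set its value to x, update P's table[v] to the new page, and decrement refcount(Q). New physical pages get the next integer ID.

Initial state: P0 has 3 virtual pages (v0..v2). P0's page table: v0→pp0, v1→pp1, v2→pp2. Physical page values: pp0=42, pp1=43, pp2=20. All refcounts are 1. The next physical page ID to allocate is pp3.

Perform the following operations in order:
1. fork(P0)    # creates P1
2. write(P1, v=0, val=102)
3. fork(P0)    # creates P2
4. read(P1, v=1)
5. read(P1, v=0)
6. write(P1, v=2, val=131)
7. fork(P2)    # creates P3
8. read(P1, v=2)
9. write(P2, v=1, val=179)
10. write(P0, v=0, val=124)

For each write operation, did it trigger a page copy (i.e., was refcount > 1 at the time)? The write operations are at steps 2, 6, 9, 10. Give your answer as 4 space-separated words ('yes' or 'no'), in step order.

Op 1: fork(P0) -> P1. 3 ppages; refcounts: pp0:2 pp1:2 pp2:2
Op 2: write(P1, v0, 102). refcount(pp0)=2>1 -> COPY to pp3. 4 ppages; refcounts: pp0:1 pp1:2 pp2:2 pp3:1
Op 3: fork(P0) -> P2. 4 ppages; refcounts: pp0:2 pp1:3 pp2:3 pp3:1
Op 4: read(P1, v1) -> 43. No state change.
Op 5: read(P1, v0) -> 102. No state change.
Op 6: write(P1, v2, 131). refcount(pp2)=3>1 -> COPY to pp4. 5 ppages; refcounts: pp0:2 pp1:3 pp2:2 pp3:1 pp4:1
Op 7: fork(P2) -> P3. 5 ppages; refcounts: pp0:3 pp1:4 pp2:3 pp3:1 pp4:1
Op 8: read(P1, v2) -> 131. No state change.
Op 9: write(P2, v1, 179). refcount(pp1)=4>1 -> COPY to pp5. 6 ppages; refcounts: pp0:3 pp1:3 pp2:3 pp3:1 pp4:1 pp5:1
Op 10: write(P0, v0, 124). refcount(pp0)=3>1 -> COPY to pp6. 7 ppages; refcounts: pp0:2 pp1:3 pp2:3 pp3:1 pp4:1 pp5:1 pp6:1

yes yes yes yes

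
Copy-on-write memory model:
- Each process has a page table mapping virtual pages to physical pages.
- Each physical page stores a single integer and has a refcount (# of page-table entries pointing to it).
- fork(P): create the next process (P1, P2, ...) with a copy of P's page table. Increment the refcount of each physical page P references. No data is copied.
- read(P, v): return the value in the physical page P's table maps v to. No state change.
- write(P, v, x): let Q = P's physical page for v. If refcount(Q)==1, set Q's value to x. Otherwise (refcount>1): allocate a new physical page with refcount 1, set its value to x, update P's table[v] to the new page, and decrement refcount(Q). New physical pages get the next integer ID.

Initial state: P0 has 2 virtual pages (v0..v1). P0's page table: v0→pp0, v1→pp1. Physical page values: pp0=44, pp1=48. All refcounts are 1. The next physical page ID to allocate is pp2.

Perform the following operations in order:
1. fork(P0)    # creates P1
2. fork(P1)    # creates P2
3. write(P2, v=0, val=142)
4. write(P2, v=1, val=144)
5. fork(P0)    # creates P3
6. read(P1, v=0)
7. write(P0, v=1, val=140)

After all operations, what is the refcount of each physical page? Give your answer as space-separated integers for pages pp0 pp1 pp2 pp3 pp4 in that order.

Answer: 3 2 1 1 1

Derivation:
Op 1: fork(P0) -> P1. 2 ppages; refcounts: pp0:2 pp1:2
Op 2: fork(P1) -> P2. 2 ppages; refcounts: pp0:3 pp1:3
Op 3: write(P2, v0, 142). refcount(pp0)=3>1 -> COPY to pp2. 3 ppages; refcounts: pp0:2 pp1:3 pp2:1
Op 4: write(P2, v1, 144). refcount(pp1)=3>1 -> COPY to pp3. 4 ppages; refcounts: pp0:2 pp1:2 pp2:1 pp3:1
Op 5: fork(P0) -> P3. 4 ppages; refcounts: pp0:3 pp1:3 pp2:1 pp3:1
Op 6: read(P1, v0) -> 44. No state change.
Op 7: write(P0, v1, 140). refcount(pp1)=3>1 -> COPY to pp4. 5 ppages; refcounts: pp0:3 pp1:2 pp2:1 pp3:1 pp4:1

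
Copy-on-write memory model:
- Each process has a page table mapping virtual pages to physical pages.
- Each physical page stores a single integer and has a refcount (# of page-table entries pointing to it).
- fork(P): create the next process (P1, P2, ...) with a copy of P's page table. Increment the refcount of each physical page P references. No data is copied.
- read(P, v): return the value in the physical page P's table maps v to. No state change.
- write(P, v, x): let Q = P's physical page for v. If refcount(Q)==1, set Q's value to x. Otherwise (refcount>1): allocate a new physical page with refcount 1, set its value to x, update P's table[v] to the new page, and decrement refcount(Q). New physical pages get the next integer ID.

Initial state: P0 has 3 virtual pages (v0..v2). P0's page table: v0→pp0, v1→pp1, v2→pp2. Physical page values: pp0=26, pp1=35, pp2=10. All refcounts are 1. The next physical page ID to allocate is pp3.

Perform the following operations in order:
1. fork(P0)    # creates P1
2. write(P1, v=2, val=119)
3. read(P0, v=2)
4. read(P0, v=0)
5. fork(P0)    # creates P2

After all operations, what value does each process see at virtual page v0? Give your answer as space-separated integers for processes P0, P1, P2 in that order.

Answer: 26 26 26

Derivation:
Op 1: fork(P0) -> P1. 3 ppages; refcounts: pp0:2 pp1:2 pp2:2
Op 2: write(P1, v2, 119). refcount(pp2)=2>1 -> COPY to pp3. 4 ppages; refcounts: pp0:2 pp1:2 pp2:1 pp3:1
Op 3: read(P0, v2) -> 10. No state change.
Op 4: read(P0, v0) -> 26. No state change.
Op 5: fork(P0) -> P2. 4 ppages; refcounts: pp0:3 pp1:3 pp2:2 pp3:1
P0: v0 -> pp0 = 26
P1: v0 -> pp0 = 26
P2: v0 -> pp0 = 26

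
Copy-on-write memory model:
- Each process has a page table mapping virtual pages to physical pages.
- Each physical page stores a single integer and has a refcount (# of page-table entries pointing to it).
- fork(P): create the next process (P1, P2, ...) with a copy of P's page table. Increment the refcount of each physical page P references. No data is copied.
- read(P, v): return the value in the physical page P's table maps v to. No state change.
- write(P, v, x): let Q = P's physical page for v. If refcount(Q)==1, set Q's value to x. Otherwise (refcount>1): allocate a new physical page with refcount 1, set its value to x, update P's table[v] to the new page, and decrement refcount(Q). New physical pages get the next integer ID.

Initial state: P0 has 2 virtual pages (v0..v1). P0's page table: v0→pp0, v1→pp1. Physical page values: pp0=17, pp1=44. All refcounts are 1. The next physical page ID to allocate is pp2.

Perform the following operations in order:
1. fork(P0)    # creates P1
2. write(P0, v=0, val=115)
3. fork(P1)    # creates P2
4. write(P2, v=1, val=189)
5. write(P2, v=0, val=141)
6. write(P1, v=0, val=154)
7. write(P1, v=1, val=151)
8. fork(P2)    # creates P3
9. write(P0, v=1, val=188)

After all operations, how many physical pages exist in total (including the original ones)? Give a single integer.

Answer: 6

Derivation:
Op 1: fork(P0) -> P1. 2 ppages; refcounts: pp0:2 pp1:2
Op 2: write(P0, v0, 115). refcount(pp0)=2>1 -> COPY to pp2. 3 ppages; refcounts: pp0:1 pp1:2 pp2:1
Op 3: fork(P1) -> P2. 3 ppages; refcounts: pp0:2 pp1:3 pp2:1
Op 4: write(P2, v1, 189). refcount(pp1)=3>1 -> COPY to pp3. 4 ppages; refcounts: pp0:2 pp1:2 pp2:1 pp3:1
Op 5: write(P2, v0, 141). refcount(pp0)=2>1 -> COPY to pp4. 5 ppages; refcounts: pp0:1 pp1:2 pp2:1 pp3:1 pp4:1
Op 6: write(P1, v0, 154). refcount(pp0)=1 -> write in place. 5 ppages; refcounts: pp0:1 pp1:2 pp2:1 pp3:1 pp4:1
Op 7: write(P1, v1, 151). refcount(pp1)=2>1 -> COPY to pp5. 6 ppages; refcounts: pp0:1 pp1:1 pp2:1 pp3:1 pp4:1 pp5:1
Op 8: fork(P2) -> P3. 6 ppages; refcounts: pp0:1 pp1:1 pp2:1 pp3:2 pp4:2 pp5:1
Op 9: write(P0, v1, 188). refcount(pp1)=1 -> write in place. 6 ppages; refcounts: pp0:1 pp1:1 pp2:1 pp3:2 pp4:2 pp5:1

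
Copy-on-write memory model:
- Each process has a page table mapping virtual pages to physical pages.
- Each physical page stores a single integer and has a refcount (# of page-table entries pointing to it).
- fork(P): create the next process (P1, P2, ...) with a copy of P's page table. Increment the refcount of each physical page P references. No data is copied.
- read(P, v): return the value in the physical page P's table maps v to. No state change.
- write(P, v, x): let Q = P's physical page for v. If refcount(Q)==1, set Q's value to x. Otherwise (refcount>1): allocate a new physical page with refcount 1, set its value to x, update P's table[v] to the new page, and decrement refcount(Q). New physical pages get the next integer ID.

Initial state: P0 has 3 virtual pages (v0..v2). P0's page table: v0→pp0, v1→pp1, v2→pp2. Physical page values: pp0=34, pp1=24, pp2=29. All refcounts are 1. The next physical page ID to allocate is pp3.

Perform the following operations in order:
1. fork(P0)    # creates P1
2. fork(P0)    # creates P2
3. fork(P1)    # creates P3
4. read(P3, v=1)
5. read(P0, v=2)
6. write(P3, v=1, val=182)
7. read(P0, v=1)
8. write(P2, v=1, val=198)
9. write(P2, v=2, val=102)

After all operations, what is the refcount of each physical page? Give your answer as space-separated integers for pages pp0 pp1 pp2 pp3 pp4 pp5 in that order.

Answer: 4 2 3 1 1 1

Derivation:
Op 1: fork(P0) -> P1. 3 ppages; refcounts: pp0:2 pp1:2 pp2:2
Op 2: fork(P0) -> P2. 3 ppages; refcounts: pp0:3 pp1:3 pp2:3
Op 3: fork(P1) -> P3. 3 ppages; refcounts: pp0:4 pp1:4 pp2:4
Op 4: read(P3, v1) -> 24. No state change.
Op 5: read(P0, v2) -> 29. No state change.
Op 6: write(P3, v1, 182). refcount(pp1)=4>1 -> COPY to pp3. 4 ppages; refcounts: pp0:4 pp1:3 pp2:4 pp3:1
Op 7: read(P0, v1) -> 24. No state change.
Op 8: write(P2, v1, 198). refcount(pp1)=3>1 -> COPY to pp4. 5 ppages; refcounts: pp0:4 pp1:2 pp2:4 pp3:1 pp4:1
Op 9: write(P2, v2, 102). refcount(pp2)=4>1 -> COPY to pp5. 6 ppages; refcounts: pp0:4 pp1:2 pp2:3 pp3:1 pp4:1 pp5:1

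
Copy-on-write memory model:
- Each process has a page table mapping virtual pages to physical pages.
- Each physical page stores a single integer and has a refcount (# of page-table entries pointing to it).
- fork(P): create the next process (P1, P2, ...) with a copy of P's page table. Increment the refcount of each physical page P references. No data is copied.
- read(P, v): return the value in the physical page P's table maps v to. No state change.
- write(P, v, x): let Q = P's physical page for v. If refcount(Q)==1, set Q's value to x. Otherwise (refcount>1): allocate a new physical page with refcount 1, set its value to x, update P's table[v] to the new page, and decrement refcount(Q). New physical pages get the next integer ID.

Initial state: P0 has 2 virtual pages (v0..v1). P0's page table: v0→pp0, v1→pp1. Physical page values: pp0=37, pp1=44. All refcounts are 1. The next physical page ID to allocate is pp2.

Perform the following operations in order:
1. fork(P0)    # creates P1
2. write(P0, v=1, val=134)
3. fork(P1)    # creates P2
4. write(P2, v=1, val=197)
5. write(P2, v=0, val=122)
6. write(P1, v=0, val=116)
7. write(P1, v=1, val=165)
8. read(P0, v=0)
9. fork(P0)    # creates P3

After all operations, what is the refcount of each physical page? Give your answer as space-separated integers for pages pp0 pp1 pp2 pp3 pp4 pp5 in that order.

Answer: 2 1 2 1 1 1

Derivation:
Op 1: fork(P0) -> P1. 2 ppages; refcounts: pp0:2 pp1:2
Op 2: write(P0, v1, 134). refcount(pp1)=2>1 -> COPY to pp2. 3 ppages; refcounts: pp0:2 pp1:1 pp2:1
Op 3: fork(P1) -> P2. 3 ppages; refcounts: pp0:3 pp1:2 pp2:1
Op 4: write(P2, v1, 197). refcount(pp1)=2>1 -> COPY to pp3. 4 ppages; refcounts: pp0:3 pp1:1 pp2:1 pp3:1
Op 5: write(P2, v0, 122). refcount(pp0)=3>1 -> COPY to pp4. 5 ppages; refcounts: pp0:2 pp1:1 pp2:1 pp3:1 pp4:1
Op 6: write(P1, v0, 116). refcount(pp0)=2>1 -> COPY to pp5. 6 ppages; refcounts: pp0:1 pp1:1 pp2:1 pp3:1 pp4:1 pp5:1
Op 7: write(P1, v1, 165). refcount(pp1)=1 -> write in place. 6 ppages; refcounts: pp0:1 pp1:1 pp2:1 pp3:1 pp4:1 pp5:1
Op 8: read(P0, v0) -> 37. No state change.
Op 9: fork(P0) -> P3. 6 ppages; refcounts: pp0:2 pp1:1 pp2:2 pp3:1 pp4:1 pp5:1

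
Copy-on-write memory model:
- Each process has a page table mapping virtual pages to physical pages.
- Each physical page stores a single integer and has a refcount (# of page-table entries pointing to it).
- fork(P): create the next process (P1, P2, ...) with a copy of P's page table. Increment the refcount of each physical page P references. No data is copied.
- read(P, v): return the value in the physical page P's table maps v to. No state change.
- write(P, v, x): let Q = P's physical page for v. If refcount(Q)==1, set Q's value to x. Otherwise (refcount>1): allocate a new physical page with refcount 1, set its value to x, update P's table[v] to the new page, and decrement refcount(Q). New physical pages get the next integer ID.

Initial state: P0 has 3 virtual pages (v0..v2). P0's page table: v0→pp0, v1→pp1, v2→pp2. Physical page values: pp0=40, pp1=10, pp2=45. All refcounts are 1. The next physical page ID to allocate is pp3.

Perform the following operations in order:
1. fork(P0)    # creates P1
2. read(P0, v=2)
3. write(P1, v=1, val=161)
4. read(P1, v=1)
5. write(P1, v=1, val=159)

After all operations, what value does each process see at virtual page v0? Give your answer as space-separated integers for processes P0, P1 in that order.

Answer: 40 40

Derivation:
Op 1: fork(P0) -> P1. 3 ppages; refcounts: pp0:2 pp1:2 pp2:2
Op 2: read(P0, v2) -> 45. No state change.
Op 3: write(P1, v1, 161). refcount(pp1)=2>1 -> COPY to pp3. 4 ppages; refcounts: pp0:2 pp1:1 pp2:2 pp3:1
Op 4: read(P1, v1) -> 161. No state change.
Op 5: write(P1, v1, 159). refcount(pp3)=1 -> write in place. 4 ppages; refcounts: pp0:2 pp1:1 pp2:2 pp3:1
P0: v0 -> pp0 = 40
P1: v0 -> pp0 = 40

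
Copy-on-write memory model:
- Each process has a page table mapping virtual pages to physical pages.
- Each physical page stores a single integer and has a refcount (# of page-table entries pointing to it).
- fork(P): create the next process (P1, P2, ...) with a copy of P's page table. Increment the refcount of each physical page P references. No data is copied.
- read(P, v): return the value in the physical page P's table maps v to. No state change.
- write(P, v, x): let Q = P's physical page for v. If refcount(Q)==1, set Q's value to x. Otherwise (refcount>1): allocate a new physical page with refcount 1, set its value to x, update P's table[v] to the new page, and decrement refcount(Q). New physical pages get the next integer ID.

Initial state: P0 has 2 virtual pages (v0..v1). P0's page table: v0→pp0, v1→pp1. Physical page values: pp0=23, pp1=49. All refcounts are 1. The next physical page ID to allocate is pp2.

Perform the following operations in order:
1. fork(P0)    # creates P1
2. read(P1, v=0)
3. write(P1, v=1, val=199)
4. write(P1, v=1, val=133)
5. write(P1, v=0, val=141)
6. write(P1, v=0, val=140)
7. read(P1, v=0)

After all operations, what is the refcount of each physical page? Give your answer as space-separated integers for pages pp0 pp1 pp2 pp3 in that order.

Answer: 1 1 1 1

Derivation:
Op 1: fork(P0) -> P1. 2 ppages; refcounts: pp0:2 pp1:2
Op 2: read(P1, v0) -> 23. No state change.
Op 3: write(P1, v1, 199). refcount(pp1)=2>1 -> COPY to pp2. 3 ppages; refcounts: pp0:2 pp1:1 pp2:1
Op 4: write(P1, v1, 133). refcount(pp2)=1 -> write in place. 3 ppages; refcounts: pp0:2 pp1:1 pp2:1
Op 5: write(P1, v0, 141). refcount(pp0)=2>1 -> COPY to pp3. 4 ppages; refcounts: pp0:1 pp1:1 pp2:1 pp3:1
Op 6: write(P1, v0, 140). refcount(pp3)=1 -> write in place. 4 ppages; refcounts: pp0:1 pp1:1 pp2:1 pp3:1
Op 7: read(P1, v0) -> 140. No state change.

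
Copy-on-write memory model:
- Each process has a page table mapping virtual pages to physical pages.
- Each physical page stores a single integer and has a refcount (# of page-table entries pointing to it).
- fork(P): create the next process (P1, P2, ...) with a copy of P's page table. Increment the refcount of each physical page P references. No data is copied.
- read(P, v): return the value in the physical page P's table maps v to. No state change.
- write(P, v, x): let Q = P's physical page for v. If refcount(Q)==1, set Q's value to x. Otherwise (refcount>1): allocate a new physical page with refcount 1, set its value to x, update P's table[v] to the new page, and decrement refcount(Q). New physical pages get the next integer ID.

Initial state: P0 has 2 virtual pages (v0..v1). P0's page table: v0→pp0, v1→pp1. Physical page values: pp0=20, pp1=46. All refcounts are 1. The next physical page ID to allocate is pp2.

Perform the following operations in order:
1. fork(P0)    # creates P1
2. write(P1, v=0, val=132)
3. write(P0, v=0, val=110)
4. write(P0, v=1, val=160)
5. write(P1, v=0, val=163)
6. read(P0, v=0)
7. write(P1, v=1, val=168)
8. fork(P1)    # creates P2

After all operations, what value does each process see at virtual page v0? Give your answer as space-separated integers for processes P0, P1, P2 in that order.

Answer: 110 163 163

Derivation:
Op 1: fork(P0) -> P1. 2 ppages; refcounts: pp0:2 pp1:2
Op 2: write(P1, v0, 132). refcount(pp0)=2>1 -> COPY to pp2. 3 ppages; refcounts: pp0:1 pp1:2 pp2:1
Op 3: write(P0, v0, 110). refcount(pp0)=1 -> write in place. 3 ppages; refcounts: pp0:1 pp1:2 pp2:1
Op 4: write(P0, v1, 160). refcount(pp1)=2>1 -> COPY to pp3. 4 ppages; refcounts: pp0:1 pp1:1 pp2:1 pp3:1
Op 5: write(P1, v0, 163). refcount(pp2)=1 -> write in place. 4 ppages; refcounts: pp0:1 pp1:1 pp2:1 pp3:1
Op 6: read(P0, v0) -> 110. No state change.
Op 7: write(P1, v1, 168). refcount(pp1)=1 -> write in place. 4 ppages; refcounts: pp0:1 pp1:1 pp2:1 pp3:1
Op 8: fork(P1) -> P2. 4 ppages; refcounts: pp0:1 pp1:2 pp2:2 pp3:1
P0: v0 -> pp0 = 110
P1: v0 -> pp2 = 163
P2: v0 -> pp2 = 163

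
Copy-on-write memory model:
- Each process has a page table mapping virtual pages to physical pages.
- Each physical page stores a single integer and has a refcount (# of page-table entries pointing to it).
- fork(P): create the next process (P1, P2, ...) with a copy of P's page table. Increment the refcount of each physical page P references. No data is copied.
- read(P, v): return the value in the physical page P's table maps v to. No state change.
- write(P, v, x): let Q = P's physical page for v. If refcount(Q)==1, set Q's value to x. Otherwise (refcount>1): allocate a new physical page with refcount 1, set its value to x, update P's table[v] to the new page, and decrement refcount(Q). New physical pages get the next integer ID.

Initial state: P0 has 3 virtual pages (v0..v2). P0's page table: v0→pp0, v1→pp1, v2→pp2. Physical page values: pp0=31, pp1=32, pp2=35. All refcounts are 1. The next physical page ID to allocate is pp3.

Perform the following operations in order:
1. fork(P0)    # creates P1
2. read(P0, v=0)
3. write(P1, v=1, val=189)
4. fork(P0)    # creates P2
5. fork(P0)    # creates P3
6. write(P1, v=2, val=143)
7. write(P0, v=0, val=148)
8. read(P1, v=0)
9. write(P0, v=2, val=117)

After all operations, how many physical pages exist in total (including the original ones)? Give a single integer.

Answer: 7

Derivation:
Op 1: fork(P0) -> P1. 3 ppages; refcounts: pp0:2 pp1:2 pp2:2
Op 2: read(P0, v0) -> 31. No state change.
Op 3: write(P1, v1, 189). refcount(pp1)=2>1 -> COPY to pp3. 4 ppages; refcounts: pp0:2 pp1:1 pp2:2 pp3:1
Op 4: fork(P0) -> P2. 4 ppages; refcounts: pp0:3 pp1:2 pp2:3 pp3:1
Op 5: fork(P0) -> P3. 4 ppages; refcounts: pp0:4 pp1:3 pp2:4 pp3:1
Op 6: write(P1, v2, 143). refcount(pp2)=4>1 -> COPY to pp4. 5 ppages; refcounts: pp0:4 pp1:3 pp2:3 pp3:1 pp4:1
Op 7: write(P0, v0, 148). refcount(pp0)=4>1 -> COPY to pp5. 6 ppages; refcounts: pp0:3 pp1:3 pp2:3 pp3:1 pp4:1 pp5:1
Op 8: read(P1, v0) -> 31. No state change.
Op 9: write(P0, v2, 117). refcount(pp2)=3>1 -> COPY to pp6. 7 ppages; refcounts: pp0:3 pp1:3 pp2:2 pp3:1 pp4:1 pp5:1 pp6:1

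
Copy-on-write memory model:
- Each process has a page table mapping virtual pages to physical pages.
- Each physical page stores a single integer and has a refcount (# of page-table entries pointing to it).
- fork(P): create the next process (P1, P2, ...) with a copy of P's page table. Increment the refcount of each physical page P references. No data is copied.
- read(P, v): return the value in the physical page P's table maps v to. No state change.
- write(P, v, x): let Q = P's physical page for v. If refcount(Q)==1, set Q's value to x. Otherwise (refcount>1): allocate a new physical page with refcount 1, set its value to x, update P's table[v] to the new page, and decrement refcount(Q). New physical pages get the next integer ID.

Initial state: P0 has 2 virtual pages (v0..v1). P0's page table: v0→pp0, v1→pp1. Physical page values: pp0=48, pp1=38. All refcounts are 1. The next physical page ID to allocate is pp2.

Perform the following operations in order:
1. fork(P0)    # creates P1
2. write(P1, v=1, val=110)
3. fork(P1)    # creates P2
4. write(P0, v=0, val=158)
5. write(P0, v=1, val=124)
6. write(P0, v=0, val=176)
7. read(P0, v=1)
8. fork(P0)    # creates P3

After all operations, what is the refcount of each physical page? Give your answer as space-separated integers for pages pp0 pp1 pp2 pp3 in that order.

Answer: 2 2 2 2

Derivation:
Op 1: fork(P0) -> P1. 2 ppages; refcounts: pp0:2 pp1:2
Op 2: write(P1, v1, 110). refcount(pp1)=2>1 -> COPY to pp2. 3 ppages; refcounts: pp0:2 pp1:1 pp2:1
Op 3: fork(P1) -> P2. 3 ppages; refcounts: pp0:3 pp1:1 pp2:2
Op 4: write(P0, v0, 158). refcount(pp0)=3>1 -> COPY to pp3. 4 ppages; refcounts: pp0:2 pp1:1 pp2:2 pp3:1
Op 5: write(P0, v1, 124). refcount(pp1)=1 -> write in place. 4 ppages; refcounts: pp0:2 pp1:1 pp2:2 pp3:1
Op 6: write(P0, v0, 176). refcount(pp3)=1 -> write in place. 4 ppages; refcounts: pp0:2 pp1:1 pp2:2 pp3:1
Op 7: read(P0, v1) -> 124. No state change.
Op 8: fork(P0) -> P3. 4 ppages; refcounts: pp0:2 pp1:2 pp2:2 pp3:2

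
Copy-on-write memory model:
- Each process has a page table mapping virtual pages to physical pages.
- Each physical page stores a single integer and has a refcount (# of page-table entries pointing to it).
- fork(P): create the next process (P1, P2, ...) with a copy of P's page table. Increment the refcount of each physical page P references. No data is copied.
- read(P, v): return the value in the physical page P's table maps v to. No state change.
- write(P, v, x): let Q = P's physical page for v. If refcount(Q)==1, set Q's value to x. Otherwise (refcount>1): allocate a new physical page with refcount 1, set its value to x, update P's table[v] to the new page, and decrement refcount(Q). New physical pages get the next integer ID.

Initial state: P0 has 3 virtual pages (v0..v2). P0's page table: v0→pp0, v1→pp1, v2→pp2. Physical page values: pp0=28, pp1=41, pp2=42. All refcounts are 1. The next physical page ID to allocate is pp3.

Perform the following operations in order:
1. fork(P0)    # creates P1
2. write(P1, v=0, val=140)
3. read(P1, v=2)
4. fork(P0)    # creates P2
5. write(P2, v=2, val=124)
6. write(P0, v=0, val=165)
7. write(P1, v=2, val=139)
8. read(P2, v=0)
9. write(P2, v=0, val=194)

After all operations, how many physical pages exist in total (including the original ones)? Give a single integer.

Op 1: fork(P0) -> P1. 3 ppages; refcounts: pp0:2 pp1:2 pp2:2
Op 2: write(P1, v0, 140). refcount(pp0)=2>1 -> COPY to pp3. 4 ppages; refcounts: pp0:1 pp1:2 pp2:2 pp3:1
Op 3: read(P1, v2) -> 42. No state change.
Op 4: fork(P0) -> P2. 4 ppages; refcounts: pp0:2 pp1:3 pp2:3 pp3:1
Op 5: write(P2, v2, 124). refcount(pp2)=3>1 -> COPY to pp4. 5 ppages; refcounts: pp0:2 pp1:3 pp2:2 pp3:1 pp4:1
Op 6: write(P0, v0, 165). refcount(pp0)=2>1 -> COPY to pp5. 6 ppages; refcounts: pp0:1 pp1:3 pp2:2 pp3:1 pp4:1 pp5:1
Op 7: write(P1, v2, 139). refcount(pp2)=2>1 -> COPY to pp6. 7 ppages; refcounts: pp0:1 pp1:3 pp2:1 pp3:1 pp4:1 pp5:1 pp6:1
Op 8: read(P2, v0) -> 28. No state change.
Op 9: write(P2, v0, 194). refcount(pp0)=1 -> write in place. 7 ppages; refcounts: pp0:1 pp1:3 pp2:1 pp3:1 pp4:1 pp5:1 pp6:1

Answer: 7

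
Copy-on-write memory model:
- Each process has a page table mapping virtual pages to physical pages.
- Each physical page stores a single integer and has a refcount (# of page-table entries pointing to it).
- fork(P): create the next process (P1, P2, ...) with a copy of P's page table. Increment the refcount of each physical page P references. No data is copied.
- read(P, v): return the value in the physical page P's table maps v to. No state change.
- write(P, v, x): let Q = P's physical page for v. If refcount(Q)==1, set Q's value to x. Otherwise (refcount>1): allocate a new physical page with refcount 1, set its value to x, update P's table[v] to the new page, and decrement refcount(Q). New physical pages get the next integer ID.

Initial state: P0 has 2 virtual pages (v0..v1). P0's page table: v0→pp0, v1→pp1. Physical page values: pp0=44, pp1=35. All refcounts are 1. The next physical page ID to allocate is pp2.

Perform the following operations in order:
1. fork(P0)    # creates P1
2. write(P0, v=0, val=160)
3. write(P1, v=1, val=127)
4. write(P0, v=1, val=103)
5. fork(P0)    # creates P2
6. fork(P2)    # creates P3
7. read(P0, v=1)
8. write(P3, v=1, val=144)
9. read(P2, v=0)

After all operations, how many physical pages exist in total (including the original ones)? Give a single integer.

Answer: 5

Derivation:
Op 1: fork(P0) -> P1. 2 ppages; refcounts: pp0:2 pp1:2
Op 2: write(P0, v0, 160). refcount(pp0)=2>1 -> COPY to pp2. 3 ppages; refcounts: pp0:1 pp1:2 pp2:1
Op 3: write(P1, v1, 127). refcount(pp1)=2>1 -> COPY to pp3. 4 ppages; refcounts: pp0:1 pp1:1 pp2:1 pp3:1
Op 4: write(P0, v1, 103). refcount(pp1)=1 -> write in place. 4 ppages; refcounts: pp0:1 pp1:1 pp2:1 pp3:1
Op 5: fork(P0) -> P2. 4 ppages; refcounts: pp0:1 pp1:2 pp2:2 pp3:1
Op 6: fork(P2) -> P3. 4 ppages; refcounts: pp0:1 pp1:3 pp2:3 pp3:1
Op 7: read(P0, v1) -> 103. No state change.
Op 8: write(P3, v1, 144). refcount(pp1)=3>1 -> COPY to pp4. 5 ppages; refcounts: pp0:1 pp1:2 pp2:3 pp3:1 pp4:1
Op 9: read(P2, v0) -> 160. No state change.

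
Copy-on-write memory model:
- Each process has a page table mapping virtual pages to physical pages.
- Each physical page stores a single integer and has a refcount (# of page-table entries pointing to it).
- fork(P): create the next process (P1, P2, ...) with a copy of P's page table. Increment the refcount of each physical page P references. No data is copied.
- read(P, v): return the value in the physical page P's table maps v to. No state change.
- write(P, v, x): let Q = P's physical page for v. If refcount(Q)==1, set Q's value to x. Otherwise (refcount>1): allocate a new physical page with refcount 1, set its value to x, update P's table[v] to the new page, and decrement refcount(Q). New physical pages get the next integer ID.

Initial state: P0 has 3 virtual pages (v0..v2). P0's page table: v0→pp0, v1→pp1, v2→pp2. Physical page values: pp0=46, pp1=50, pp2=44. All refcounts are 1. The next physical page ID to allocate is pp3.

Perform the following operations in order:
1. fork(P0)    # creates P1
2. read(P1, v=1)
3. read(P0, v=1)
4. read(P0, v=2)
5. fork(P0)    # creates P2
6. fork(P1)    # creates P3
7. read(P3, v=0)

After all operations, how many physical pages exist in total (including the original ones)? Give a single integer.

Answer: 3

Derivation:
Op 1: fork(P0) -> P1. 3 ppages; refcounts: pp0:2 pp1:2 pp2:2
Op 2: read(P1, v1) -> 50. No state change.
Op 3: read(P0, v1) -> 50. No state change.
Op 4: read(P0, v2) -> 44. No state change.
Op 5: fork(P0) -> P2. 3 ppages; refcounts: pp0:3 pp1:3 pp2:3
Op 6: fork(P1) -> P3. 3 ppages; refcounts: pp0:4 pp1:4 pp2:4
Op 7: read(P3, v0) -> 46. No state change.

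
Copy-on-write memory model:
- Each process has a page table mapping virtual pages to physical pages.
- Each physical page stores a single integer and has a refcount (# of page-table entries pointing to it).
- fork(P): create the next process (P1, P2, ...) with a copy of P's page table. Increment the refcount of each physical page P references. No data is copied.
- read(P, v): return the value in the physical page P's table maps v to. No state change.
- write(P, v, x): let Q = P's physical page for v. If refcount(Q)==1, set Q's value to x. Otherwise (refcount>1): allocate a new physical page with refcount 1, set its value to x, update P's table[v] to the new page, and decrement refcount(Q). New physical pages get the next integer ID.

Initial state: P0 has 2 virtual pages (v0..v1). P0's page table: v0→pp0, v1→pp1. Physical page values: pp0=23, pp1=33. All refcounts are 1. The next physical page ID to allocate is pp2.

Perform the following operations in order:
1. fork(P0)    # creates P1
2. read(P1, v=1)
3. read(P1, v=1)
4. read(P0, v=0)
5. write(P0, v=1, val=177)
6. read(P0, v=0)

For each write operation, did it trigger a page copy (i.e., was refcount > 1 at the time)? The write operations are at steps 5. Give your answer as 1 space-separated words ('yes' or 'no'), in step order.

Op 1: fork(P0) -> P1. 2 ppages; refcounts: pp0:2 pp1:2
Op 2: read(P1, v1) -> 33. No state change.
Op 3: read(P1, v1) -> 33. No state change.
Op 4: read(P0, v0) -> 23. No state change.
Op 5: write(P0, v1, 177). refcount(pp1)=2>1 -> COPY to pp2. 3 ppages; refcounts: pp0:2 pp1:1 pp2:1
Op 6: read(P0, v0) -> 23. No state change.

yes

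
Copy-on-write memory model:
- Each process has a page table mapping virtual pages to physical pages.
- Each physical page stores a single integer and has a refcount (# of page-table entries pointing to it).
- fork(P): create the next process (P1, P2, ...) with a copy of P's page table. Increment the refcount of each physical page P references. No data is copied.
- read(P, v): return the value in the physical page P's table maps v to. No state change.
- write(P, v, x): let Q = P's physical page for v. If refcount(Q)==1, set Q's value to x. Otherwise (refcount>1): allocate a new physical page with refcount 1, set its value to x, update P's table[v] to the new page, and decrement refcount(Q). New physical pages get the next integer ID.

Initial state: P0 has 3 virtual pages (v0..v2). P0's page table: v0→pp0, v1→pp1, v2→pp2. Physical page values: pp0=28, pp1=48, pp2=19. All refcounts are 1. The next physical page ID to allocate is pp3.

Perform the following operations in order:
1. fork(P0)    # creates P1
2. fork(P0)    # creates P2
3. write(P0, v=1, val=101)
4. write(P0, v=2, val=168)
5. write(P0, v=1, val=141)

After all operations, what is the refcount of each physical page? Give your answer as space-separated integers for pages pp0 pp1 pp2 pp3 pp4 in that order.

Answer: 3 2 2 1 1

Derivation:
Op 1: fork(P0) -> P1. 3 ppages; refcounts: pp0:2 pp1:2 pp2:2
Op 2: fork(P0) -> P2. 3 ppages; refcounts: pp0:3 pp1:3 pp2:3
Op 3: write(P0, v1, 101). refcount(pp1)=3>1 -> COPY to pp3. 4 ppages; refcounts: pp0:3 pp1:2 pp2:3 pp3:1
Op 4: write(P0, v2, 168). refcount(pp2)=3>1 -> COPY to pp4. 5 ppages; refcounts: pp0:3 pp1:2 pp2:2 pp3:1 pp4:1
Op 5: write(P0, v1, 141). refcount(pp3)=1 -> write in place. 5 ppages; refcounts: pp0:3 pp1:2 pp2:2 pp3:1 pp4:1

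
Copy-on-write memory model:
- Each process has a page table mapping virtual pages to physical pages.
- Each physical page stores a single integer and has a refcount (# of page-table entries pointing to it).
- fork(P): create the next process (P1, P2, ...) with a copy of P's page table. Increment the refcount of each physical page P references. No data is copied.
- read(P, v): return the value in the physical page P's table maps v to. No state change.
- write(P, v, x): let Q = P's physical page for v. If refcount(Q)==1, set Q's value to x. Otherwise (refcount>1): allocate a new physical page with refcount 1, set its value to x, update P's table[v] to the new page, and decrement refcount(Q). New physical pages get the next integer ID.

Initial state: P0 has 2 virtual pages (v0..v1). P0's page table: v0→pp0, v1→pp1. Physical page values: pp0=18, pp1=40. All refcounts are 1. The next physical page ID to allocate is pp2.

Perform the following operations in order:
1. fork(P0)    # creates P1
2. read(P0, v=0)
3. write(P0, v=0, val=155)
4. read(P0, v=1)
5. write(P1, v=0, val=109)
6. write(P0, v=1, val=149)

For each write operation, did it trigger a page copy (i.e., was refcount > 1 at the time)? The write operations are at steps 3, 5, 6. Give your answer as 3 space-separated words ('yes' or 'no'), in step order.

Op 1: fork(P0) -> P1. 2 ppages; refcounts: pp0:2 pp1:2
Op 2: read(P0, v0) -> 18. No state change.
Op 3: write(P0, v0, 155). refcount(pp0)=2>1 -> COPY to pp2. 3 ppages; refcounts: pp0:1 pp1:2 pp2:1
Op 4: read(P0, v1) -> 40. No state change.
Op 5: write(P1, v0, 109). refcount(pp0)=1 -> write in place. 3 ppages; refcounts: pp0:1 pp1:2 pp2:1
Op 6: write(P0, v1, 149). refcount(pp1)=2>1 -> COPY to pp3. 4 ppages; refcounts: pp0:1 pp1:1 pp2:1 pp3:1

yes no yes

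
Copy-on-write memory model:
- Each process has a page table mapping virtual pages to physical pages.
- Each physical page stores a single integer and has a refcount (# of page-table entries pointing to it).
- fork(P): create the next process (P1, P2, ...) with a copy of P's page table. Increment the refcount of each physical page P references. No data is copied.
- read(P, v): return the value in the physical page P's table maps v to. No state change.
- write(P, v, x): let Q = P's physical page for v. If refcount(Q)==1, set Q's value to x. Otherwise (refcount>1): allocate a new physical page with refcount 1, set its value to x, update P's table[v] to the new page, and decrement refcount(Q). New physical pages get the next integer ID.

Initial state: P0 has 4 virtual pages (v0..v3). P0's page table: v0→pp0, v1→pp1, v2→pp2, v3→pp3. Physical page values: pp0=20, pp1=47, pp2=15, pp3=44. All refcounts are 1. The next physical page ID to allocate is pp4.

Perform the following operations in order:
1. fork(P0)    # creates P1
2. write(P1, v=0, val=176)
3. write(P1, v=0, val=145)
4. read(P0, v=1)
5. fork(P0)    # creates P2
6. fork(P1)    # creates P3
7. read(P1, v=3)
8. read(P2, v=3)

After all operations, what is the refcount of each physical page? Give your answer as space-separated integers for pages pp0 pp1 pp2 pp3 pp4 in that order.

Op 1: fork(P0) -> P1. 4 ppages; refcounts: pp0:2 pp1:2 pp2:2 pp3:2
Op 2: write(P1, v0, 176). refcount(pp0)=2>1 -> COPY to pp4. 5 ppages; refcounts: pp0:1 pp1:2 pp2:2 pp3:2 pp4:1
Op 3: write(P1, v0, 145). refcount(pp4)=1 -> write in place. 5 ppages; refcounts: pp0:1 pp1:2 pp2:2 pp3:2 pp4:1
Op 4: read(P0, v1) -> 47. No state change.
Op 5: fork(P0) -> P2. 5 ppages; refcounts: pp0:2 pp1:3 pp2:3 pp3:3 pp4:1
Op 6: fork(P1) -> P3. 5 ppages; refcounts: pp0:2 pp1:4 pp2:4 pp3:4 pp4:2
Op 7: read(P1, v3) -> 44. No state change.
Op 8: read(P2, v3) -> 44. No state change.

Answer: 2 4 4 4 2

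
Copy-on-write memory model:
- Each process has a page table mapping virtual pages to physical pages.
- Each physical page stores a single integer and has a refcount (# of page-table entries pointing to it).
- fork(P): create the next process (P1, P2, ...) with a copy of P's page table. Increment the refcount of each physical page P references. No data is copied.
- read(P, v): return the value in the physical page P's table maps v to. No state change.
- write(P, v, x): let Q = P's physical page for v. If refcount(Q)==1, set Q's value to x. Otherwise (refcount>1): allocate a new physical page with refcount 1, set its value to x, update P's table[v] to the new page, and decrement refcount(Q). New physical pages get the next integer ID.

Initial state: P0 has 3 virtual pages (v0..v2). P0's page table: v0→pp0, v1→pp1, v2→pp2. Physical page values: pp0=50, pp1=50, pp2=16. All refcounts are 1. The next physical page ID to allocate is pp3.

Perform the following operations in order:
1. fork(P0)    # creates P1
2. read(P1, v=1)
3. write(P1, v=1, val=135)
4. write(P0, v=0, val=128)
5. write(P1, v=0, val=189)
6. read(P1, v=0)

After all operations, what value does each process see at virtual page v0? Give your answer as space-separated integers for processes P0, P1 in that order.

Answer: 128 189

Derivation:
Op 1: fork(P0) -> P1. 3 ppages; refcounts: pp0:2 pp1:2 pp2:2
Op 2: read(P1, v1) -> 50. No state change.
Op 3: write(P1, v1, 135). refcount(pp1)=2>1 -> COPY to pp3. 4 ppages; refcounts: pp0:2 pp1:1 pp2:2 pp3:1
Op 4: write(P0, v0, 128). refcount(pp0)=2>1 -> COPY to pp4. 5 ppages; refcounts: pp0:1 pp1:1 pp2:2 pp3:1 pp4:1
Op 5: write(P1, v0, 189). refcount(pp0)=1 -> write in place. 5 ppages; refcounts: pp0:1 pp1:1 pp2:2 pp3:1 pp4:1
Op 6: read(P1, v0) -> 189. No state change.
P0: v0 -> pp4 = 128
P1: v0 -> pp0 = 189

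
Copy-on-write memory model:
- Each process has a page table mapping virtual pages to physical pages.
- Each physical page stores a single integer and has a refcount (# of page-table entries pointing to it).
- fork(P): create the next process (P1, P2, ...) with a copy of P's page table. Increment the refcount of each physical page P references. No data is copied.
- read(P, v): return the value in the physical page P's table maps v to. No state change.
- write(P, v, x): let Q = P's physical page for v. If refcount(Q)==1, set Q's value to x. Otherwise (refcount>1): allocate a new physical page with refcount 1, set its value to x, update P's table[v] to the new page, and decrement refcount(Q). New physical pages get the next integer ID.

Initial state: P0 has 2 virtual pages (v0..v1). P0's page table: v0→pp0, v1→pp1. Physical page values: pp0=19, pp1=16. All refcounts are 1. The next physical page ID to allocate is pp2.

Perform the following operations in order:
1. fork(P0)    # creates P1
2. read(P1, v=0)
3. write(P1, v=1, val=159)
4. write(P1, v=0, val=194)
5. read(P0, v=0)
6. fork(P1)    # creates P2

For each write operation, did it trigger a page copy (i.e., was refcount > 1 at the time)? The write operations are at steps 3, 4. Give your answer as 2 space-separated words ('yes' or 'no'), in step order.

Op 1: fork(P0) -> P1. 2 ppages; refcounts: pp0:2 pp1:2
Op 2: read(P1, v0) -> 19. No state change.
Op 3: write(P1, v1, 159). refcount(pp1)=2>1 -> COPY to pp2. 3 ppages; refcounts: pp0:2 pp1:1 pp2:1
Op 4: write(P1, v0, 194). refcount(pp0)=2>1 -> COPY to pp3. 4 ppages; refcounts: pp0:1 pp1:1 pp2:1 pp3:1
Op 5: read(P0, v0) -> 19. No state change.
Op 6: fork(P1) -> P2. 4 ppages; refcounts: pp0:1 pp1:1 pp2:2 pp3:2

yes yes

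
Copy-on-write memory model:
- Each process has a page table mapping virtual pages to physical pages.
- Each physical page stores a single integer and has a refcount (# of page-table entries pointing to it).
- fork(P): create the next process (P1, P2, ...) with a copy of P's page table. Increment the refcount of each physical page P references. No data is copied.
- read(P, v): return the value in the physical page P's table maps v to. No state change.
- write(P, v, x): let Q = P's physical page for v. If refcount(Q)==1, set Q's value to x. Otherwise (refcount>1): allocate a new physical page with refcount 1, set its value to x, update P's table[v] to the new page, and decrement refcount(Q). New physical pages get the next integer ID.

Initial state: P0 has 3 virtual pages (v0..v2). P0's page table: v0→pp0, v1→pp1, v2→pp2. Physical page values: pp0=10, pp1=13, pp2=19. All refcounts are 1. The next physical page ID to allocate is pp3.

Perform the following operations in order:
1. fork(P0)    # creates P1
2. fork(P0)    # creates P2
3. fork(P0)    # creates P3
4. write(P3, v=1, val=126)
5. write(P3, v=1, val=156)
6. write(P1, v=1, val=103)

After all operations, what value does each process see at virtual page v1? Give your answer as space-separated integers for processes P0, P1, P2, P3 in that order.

Op 1: fork(P0) -> P1. 3 ppages; refcounts: pp0:2 pp1:2 pp2:2
Op 2: fork(P0) -> P2. 3 ppages; refcounts: pp0:3 pp1:3 pp2:3
Op 3: fork(P0) -> P3. 3 ppages; refcounts: pp0:4 pp1:4 pp2:4
Op 4: write(P3, v1, 126). refcount(pp1)=4>1 -> COPY to pp3. 4 ppages; refcounts: pp0:4 pp1:3 pp2:4 pp3:1
Op 5: write(P3, v1, 156). refcount(pp3)=1 -> write in place. 4 ppages; refcounts: pp0:4 pp1:3 pp2:4 pp3:1
Op 6: write(P1, v1, 103). refcount(pp1)=3>1 -> COPY to pp4. 5 ppages; refcounts: pp0:4 pp1:2 pp2:4 pp3:1 pp4:1
P0: v1 -> pp1 = 13
P1: v1 -> pp4 = 103
P2: v1 -> pp1 = 13
P3: v1 -> pp3 = 156

Answer: 13 103 13 156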